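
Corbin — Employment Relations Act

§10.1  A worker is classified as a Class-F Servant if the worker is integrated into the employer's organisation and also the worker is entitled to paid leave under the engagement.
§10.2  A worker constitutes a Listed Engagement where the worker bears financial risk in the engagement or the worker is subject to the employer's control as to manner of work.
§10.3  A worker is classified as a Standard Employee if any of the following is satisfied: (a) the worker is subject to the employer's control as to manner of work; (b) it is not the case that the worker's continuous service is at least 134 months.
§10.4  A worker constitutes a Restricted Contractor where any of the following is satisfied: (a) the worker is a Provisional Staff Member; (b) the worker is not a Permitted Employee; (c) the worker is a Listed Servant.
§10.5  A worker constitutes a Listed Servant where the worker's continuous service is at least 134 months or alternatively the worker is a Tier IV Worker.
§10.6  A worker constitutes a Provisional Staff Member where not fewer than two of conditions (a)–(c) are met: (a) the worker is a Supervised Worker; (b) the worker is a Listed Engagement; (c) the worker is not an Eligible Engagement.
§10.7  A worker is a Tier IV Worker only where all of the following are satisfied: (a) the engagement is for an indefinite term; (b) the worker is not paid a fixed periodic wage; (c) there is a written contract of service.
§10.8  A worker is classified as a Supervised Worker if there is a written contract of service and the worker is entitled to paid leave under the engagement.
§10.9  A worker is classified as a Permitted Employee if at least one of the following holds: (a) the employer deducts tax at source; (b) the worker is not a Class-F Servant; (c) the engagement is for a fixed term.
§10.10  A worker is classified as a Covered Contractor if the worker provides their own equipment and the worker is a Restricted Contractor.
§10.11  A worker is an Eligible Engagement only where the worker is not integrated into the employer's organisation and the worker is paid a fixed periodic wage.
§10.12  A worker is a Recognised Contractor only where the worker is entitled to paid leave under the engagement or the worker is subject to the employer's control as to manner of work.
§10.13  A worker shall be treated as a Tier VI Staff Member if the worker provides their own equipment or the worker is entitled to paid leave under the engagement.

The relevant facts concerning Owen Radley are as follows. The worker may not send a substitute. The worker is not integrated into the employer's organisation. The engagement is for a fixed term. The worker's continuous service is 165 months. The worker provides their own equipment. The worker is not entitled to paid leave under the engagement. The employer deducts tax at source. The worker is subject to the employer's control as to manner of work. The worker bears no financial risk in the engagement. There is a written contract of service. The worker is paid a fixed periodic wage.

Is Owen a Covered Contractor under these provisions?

Under §10.8: there is a written contract of service? yes; and the worker is entitled to paid leave under the engagement? no. So the worker is not a Supervised Worker.
Under §10.2: the worker bears financial risk in the engagement? no; or the worker is subject to the employer's control as to manner of work? yes. So the worker is a Listed Engagement.
Under §10.11: the worker is not integrated into the employer's organisation? yes; and the worker is paid a fixed periodic wage? yes. So the worker is an Eligible Engagement.
Under §10.6: Supervised Worker (§10.8)? no; Listed Engagement (§10.2)? yes; not an Eligible Engagement (§10.11)? no — 1 of 3 hold (need ≥2) → not satisfied.
Under §10.1: the worker is integrated into the employer's organisation? no; and the worker is entitled to paid leave under the engagement? no. So the worker is not a Class-F Servant.
Under §10.9: the employer deducts tax at source? yes; or not a Class-F Servant (§10.1)? yes; or the engagement is for a fixed term? yes. So the worker is a Permitted Employee.
Under §10.7: the engagement is for an indefinite term? no; and the worker is not paid a fixed periodic wage? no; and there is a written contract of service? yes. So the worker is not a Tier IV Worker.
Under §10.5: worker's continuous service: 165 months ≥ 134 months? yes; or Tier IV Worker (§10.7)? no. So the worker is a Listed Servant.
Under §10.4: Provisional Staff Member (§10.6)? no; or not a Permitted Employee (§10.9)? no; or Listed Servant (§10.5)? yes. So the worker is a Restricted Contractor.
Under §10.10: the worker provides their own equipment? yes; and Restricted Contractor (§10.4)? yes. So the worker is a Covered Contractor.

Yes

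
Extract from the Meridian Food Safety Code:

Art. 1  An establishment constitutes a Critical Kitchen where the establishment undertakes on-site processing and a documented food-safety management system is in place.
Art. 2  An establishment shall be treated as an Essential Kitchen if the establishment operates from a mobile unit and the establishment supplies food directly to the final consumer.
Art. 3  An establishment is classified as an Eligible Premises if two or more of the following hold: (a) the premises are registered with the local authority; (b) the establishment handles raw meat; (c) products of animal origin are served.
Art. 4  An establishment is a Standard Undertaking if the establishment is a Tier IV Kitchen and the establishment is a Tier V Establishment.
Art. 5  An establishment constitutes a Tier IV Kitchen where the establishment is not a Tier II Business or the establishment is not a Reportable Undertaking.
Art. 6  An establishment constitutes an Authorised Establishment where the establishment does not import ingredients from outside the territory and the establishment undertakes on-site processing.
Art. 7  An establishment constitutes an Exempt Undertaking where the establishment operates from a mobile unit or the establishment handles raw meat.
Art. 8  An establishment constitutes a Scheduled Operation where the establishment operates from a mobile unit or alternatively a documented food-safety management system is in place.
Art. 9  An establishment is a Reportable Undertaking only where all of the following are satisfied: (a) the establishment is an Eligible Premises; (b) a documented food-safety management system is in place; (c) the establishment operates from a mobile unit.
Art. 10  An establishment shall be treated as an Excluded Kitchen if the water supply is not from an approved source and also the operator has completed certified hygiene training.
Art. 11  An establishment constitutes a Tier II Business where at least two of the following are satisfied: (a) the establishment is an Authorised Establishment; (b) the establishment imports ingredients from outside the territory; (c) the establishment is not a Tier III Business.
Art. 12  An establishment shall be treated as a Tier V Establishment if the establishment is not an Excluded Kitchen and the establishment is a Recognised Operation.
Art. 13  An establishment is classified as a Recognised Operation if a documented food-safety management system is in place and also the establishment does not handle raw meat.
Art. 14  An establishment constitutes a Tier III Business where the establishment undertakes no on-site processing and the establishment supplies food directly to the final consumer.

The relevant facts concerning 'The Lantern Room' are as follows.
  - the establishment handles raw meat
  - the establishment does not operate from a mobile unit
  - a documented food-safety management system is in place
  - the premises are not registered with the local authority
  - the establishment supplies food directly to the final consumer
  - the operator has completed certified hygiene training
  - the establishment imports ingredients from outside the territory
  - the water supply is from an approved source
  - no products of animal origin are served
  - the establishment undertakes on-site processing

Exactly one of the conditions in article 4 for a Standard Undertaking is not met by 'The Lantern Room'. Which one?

Tier V Establishment

article 6 — Authorised Establishment: [the establishment does not import ingredients from outside the territory? no] AND [the establishment undertakes on-site processing? yes] → not satisfied.
article 14 — Tier III Business: [the establishment undertakes no on-site processing? no] AND [the establishment supplies food directly to the final consumer? yes] → not satisfied.
article 11 — Tier II Business: Authorised Establishment (article 6)? no; the establishment imports ingredients from outside the territory? yes; not a Tier III Business (article 14)? yes — 2 of 3 hold (need ≥2) → satisfied.
article 3 — Eligible Premises: the premises are registered with the local authority? no; the establishment handles raw meat? yes; products of animal origin are served? no — 1 of 3 hold (need ≥2) → not satisfied.
article 9 — Reportable Undertaking: [Eligible Premises (article 3)? no] AND [a documented food-safety management system is in place? yes] AND [the establishment operates from a mobile unit? no] → not satisfied.
article 5 — Tier IV Kitchen: [not a Tier II Business (article 11)? no] OR [not a Reportable Undertaking (article 9)? yes] → satisfied.
article 10 — Excluded Kitchen: [the water supply is not from an approved source? no] AND [the operator has completed certified hygiene training? yes] → not satisfied.
article 13 — Recognised Operation: [a documented food-safety management system is in place? yes] AND [the establishment does not handle raw meat? no] → not satisfied.
article 12 — Tier V Establishment: [not an Excluded Kitchen (article 10)? yes] AND [Recognised Operation (article 13)? no] → not satisfied.
article 4 — Standard Undertaking: [Tier IV Kitchen (article 5)? yes] AND [Tier V Establishment (article 12)? no] → not satisfied.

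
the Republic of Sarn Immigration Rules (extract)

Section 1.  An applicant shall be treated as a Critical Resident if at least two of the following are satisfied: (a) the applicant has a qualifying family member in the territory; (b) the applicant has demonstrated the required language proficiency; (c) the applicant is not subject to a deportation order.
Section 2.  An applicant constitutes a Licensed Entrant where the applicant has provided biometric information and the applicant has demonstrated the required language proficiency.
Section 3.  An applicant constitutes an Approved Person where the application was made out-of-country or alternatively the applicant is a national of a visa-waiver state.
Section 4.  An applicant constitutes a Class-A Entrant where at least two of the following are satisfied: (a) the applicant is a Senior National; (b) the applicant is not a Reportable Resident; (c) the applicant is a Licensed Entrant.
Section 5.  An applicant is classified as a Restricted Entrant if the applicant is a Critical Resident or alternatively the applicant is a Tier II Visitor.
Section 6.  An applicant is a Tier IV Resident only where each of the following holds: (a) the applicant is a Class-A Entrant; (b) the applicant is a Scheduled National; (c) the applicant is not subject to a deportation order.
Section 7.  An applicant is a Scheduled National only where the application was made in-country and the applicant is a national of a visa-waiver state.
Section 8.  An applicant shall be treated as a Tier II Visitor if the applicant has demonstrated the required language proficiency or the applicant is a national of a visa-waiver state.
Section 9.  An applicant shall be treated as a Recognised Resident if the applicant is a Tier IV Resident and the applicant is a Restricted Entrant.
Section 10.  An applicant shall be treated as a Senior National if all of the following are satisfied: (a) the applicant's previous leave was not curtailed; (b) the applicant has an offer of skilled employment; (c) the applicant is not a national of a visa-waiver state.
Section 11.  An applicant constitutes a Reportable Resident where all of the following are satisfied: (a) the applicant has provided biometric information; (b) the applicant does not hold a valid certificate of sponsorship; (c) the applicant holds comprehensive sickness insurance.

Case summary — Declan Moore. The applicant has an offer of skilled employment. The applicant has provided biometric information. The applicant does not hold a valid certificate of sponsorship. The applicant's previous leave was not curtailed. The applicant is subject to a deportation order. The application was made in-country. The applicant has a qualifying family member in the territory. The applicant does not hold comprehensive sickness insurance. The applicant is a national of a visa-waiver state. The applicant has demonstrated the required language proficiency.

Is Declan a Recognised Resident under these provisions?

section 10 — Senior National: [the applicant's previous leave was not curtailed? yes] AND [the applicant has an offer of skilled employment? yes] AND [the applicant is not a national of a visa-waiver state? no] → not satisfied.
section 11 — Reportable Resident: [the applicant has provided biometric information? yes] AND [the applicant does not hold a valid certificate of sponsorship? yes] AND [the applicant holds comprehensive sickness insurance? no] → not satisfied.
section 2 — Licensed Entrant: [the applicant has provided biometric information? yes] AND [the applicant has demonstrated the required language proficiency? yes] → satisfied.
section 4 — Class-A Entrant: Senior National (section 10)? no; not a Reportable Resident (section 11)? yes; Licensed Entrant (section 2)? yes — 2 of 3 hold (need ≥2) → satisfied.
section 7 — Scheduled National: [the application was made in-country? yes] AND [the applicant is a national of a visa-waiver state? yes] → satisfied.
section 6 — Tier IV Resident: [Class-A Entrant (section 4)? yes] AND [Scheduled National (section 7)? yes] AND [the applicant is not subject to a deportation order? no] → not satisfied.
section 1 — Critical Resident: the applicant has a qualifying family member in the territory? yes; the applicant has demonstrated the required language proficiency? yes; the applicant is not subject to a deportation order? no — 2 of 3 hold (need ≥2) → satisfied.
section 8 — Tier II Visitor: [the applicant has demonstrated the required language proficiency? yes] OR [the applicant is a national of a visa-waiver state? yes] → satisfied.
section 5 — Restricted Entrant: [Critical Resident (section 1)? yes] OR [Tier II Visitor (section 8)? yes] → satisfied.
section 9 — Recognised Resident: [Tier IV Resident (section 6)? no] AND [Restricted Entrant (section 5)? yes] → not satisfied.

No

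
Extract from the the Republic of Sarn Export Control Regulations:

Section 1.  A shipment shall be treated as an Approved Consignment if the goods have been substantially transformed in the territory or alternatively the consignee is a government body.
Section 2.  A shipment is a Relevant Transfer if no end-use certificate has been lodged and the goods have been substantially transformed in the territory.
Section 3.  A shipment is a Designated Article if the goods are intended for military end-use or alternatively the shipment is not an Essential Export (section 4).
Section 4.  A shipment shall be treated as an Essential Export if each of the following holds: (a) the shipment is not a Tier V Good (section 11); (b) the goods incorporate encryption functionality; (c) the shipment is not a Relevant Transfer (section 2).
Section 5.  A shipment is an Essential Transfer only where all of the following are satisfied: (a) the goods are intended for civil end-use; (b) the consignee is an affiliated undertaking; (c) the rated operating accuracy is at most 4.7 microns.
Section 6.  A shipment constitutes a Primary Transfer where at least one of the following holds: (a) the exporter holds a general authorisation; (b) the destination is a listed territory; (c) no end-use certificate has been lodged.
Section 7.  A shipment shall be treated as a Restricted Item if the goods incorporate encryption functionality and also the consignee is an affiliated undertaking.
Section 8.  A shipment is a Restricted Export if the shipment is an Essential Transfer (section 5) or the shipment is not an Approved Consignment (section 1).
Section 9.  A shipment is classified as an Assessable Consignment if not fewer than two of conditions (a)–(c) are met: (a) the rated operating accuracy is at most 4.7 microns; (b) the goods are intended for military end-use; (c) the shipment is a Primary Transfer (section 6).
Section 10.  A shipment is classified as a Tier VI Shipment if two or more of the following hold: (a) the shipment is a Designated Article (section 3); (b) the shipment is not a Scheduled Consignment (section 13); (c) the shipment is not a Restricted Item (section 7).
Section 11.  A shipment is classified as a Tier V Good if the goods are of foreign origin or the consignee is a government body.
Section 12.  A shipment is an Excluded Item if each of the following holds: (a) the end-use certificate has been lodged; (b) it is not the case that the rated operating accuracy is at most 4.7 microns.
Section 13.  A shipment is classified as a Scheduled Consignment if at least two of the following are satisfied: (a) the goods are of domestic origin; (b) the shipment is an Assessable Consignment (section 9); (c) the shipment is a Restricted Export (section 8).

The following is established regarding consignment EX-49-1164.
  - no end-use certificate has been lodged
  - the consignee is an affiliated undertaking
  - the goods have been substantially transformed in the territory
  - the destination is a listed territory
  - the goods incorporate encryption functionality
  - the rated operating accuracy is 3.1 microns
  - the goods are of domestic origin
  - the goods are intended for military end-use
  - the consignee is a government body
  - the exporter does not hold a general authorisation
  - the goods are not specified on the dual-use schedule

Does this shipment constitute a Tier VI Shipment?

No

Under section 11: the goods are of foreign origin? no; or the consignee is a government body? yes. So the shipment is a Tier V Good.
Under section 2: no end-use certificate has been lodged? yes; and the goods have been substantially transformed in the territory? yes. So the shipment is a Relevant Transfer.
Under section 4: not a Tier V Good (section 11)? no; and the goods incorporate encryption functionality? yes; and not a Relevant Transfer (section 2)? no. So the shipment is not an Essential Export.
Under section 3: the goods are intended for military end-use? yes; or not an Essential Export (section 4)? yes. So the shipment is a Designated Article.
Under section 6: the exporter holds a general authorisation? no; or the destination is a listed territory? yes; or no end-use certificate has been lodged? yes. So the shipment is a Primary Transfer.
Under section 9: rated operating accuracy: 3.1 microns ≤ 4.7 microns? yes; the goods are intended for military end-use? yes; Primary Transfer (section 6)? yes — 3 of 3 hold (need ≥2) → satisfied.
Under section 5: the goods are intended for civil end-use? no; and the consignee is an affiliated undertaking? yes; and rated operating accuracy: 3.1 microns ≤ 4.7 microns? yes. So the shipment is not an Essential Transfer.
Under section 1: the goods have been substantially transformed in the territory? yes; or the consignee is a government body? yes. So the shipment is an Approved Consignment.
Under section 8: Essential Transfer (section 5)? no; or not an Approved Consignment (section 1)? no. So the shipment is not a Restricted Export.
Under section 13: the goods are of domestic origin? yes; Assessable Consignment (section 9)? yes; Restricted Export (section 8)? no — 2 of 3 hold (need ≥2) → satisfied.
Under section 7: the goods incorporate encryption functionality? yes; and the consignee is an affiliated undertaking? yes. So the shipment is a Restricted Item.
Under section 10: Designated Article (section 3)? yes; not a Scheduled Consignment (section 13)? no; not a Restricted Item (section 7)? no — 1 of 3 hold (need ≥2) → not satisfied.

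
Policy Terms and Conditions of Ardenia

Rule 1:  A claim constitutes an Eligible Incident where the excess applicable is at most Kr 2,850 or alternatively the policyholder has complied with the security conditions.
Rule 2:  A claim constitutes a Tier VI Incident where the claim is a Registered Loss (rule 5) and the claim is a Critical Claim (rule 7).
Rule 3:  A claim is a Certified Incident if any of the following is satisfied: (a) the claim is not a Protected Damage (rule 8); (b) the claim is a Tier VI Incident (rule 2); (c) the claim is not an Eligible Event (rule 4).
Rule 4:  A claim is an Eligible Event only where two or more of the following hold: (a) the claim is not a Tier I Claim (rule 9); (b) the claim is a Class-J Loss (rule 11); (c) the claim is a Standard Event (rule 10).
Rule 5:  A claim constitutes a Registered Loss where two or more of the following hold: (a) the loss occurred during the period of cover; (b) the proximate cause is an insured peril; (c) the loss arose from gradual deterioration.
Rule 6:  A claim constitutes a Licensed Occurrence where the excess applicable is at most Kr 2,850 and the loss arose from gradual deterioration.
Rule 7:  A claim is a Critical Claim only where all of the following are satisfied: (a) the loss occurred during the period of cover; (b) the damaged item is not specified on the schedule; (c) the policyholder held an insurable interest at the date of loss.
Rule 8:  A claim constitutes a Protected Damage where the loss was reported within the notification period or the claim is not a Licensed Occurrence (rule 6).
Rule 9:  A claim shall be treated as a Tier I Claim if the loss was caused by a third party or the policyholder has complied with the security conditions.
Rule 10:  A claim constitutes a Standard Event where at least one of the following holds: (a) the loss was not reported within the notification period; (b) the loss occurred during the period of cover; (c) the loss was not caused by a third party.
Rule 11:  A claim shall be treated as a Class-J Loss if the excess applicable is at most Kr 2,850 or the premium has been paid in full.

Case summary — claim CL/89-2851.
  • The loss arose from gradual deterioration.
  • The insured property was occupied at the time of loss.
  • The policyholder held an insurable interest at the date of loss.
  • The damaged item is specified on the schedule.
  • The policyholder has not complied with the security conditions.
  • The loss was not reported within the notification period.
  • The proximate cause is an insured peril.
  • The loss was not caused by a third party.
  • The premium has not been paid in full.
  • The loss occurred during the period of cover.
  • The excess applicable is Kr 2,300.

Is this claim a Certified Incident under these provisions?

Yes

Under rule 6: excess applicable: Kr 2,300 ≤ Kr 2,850? yes; and the loss arose from gradual deterioration? yes. So the claim is a Licensed Occurrence.
Under rule 8: the loss was reported within the notification period? no; or not a Licensed Occurrence (rule 6)? no. So the claim is not a Protected Damage.
Under rule 5: the loss occurred during the period of cover? yes; the proximate cause is an insured peril? yes; the loss arose from gradual deterioration? yes — 3 of 3 hold (need ≥2) → satisfied.
Under rule 7: the loss occurred during the period of cover? yes; and the damaged item is not specified on the schedule? no; and the policyholder held an insurable interest at the date of loss? yes. So the claim is not a Critical Claim.
Under rule 2: Registered Loss (rule 5)? yes; and Critical Claim (rule 7)? no. So the claim is not a Tier VI Incident.
Under rule 9: the loss was caused by a third party? no; or the policyholder has complied with the security conditions? no. So the claim is not a Tier I Claim.
Under rule 11: excess applicable: Kr 2,300 ≤ Kr 2,850? yes; or the premium has been paid in full? no. So the claim is a Class-J Loss.
Under rule 10: the loss was not reported within the notification period? yes; or the loss occurred during the period of cover? yes; or the loss was not caused by a third party? yes. So the claim is a Standard Event.
Under rule 4: not a Tier I Claim (rule 9)? yes; Class-J Loss (rule 11)? yes; Standard Event (rule 10)? yes — 3 of 3 hold (need ≥2) → satisfied.
Under rule 3: not a Protected Damage (rule 8)? yes; or Tier VI Incident (rule 2)? no; or not an Eligible Event (rule 4)? no. So the claim is a Certified Incident.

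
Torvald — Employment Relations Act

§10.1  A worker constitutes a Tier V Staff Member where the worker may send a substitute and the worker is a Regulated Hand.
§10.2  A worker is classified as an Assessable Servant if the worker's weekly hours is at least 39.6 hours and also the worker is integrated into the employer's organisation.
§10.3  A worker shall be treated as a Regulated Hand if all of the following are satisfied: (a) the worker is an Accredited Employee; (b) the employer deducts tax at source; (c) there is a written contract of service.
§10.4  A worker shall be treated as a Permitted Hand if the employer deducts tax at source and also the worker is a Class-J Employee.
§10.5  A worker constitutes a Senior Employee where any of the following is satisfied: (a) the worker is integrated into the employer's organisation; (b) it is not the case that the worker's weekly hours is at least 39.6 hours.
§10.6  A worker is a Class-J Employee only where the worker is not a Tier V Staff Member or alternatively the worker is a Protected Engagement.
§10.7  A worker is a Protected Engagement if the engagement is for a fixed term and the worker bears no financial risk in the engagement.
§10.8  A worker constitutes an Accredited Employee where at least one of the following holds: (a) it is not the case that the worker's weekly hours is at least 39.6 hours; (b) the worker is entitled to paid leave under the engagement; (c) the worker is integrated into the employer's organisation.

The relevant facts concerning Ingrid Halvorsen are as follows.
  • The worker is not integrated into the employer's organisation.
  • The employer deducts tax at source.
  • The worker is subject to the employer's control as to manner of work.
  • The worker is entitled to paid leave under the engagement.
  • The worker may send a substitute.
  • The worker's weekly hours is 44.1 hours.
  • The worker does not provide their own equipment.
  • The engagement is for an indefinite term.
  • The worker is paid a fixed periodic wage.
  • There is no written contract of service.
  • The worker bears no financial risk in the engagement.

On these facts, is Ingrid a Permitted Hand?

Yes

§10.8 — Accredited Employee: [worker's weekly hours: 44.1 hours ≥ 39.6 hours? yes, so negated condition no] OR [the worker is entitled to paid leave under the engagement? yes] OR [the worker is integrated into the employer's organisation? no] → satisfied.
§10.3 — Regulated Hand: [Accredited Employee (§10.8)? yes] AND [the employer deducts tax at source? yes] AND [there is a written contract of service? no] → not satisfied.
§10.1 — Tier V Staff Member: [the worker may send a substitute? yes] AND [Regulated Hand (§10.3)? no] → not satisfied.
§10.7 — Protected Engagement: [the engagement is for a fixed term? no] AND [the worker bears no financial risk in the engagement? yes] → not satisfied.
§10.6 — Class-J Employee: [not a Tier V Staff Member (§10.1)? yes] OR [Protected Engagement (§10.7)? no] → satisfied.
§10.4 — Permitted Hand: [the employer deducts tax at source? yes] AND [Class-J Employee (§10.6)? yes] → satisfied.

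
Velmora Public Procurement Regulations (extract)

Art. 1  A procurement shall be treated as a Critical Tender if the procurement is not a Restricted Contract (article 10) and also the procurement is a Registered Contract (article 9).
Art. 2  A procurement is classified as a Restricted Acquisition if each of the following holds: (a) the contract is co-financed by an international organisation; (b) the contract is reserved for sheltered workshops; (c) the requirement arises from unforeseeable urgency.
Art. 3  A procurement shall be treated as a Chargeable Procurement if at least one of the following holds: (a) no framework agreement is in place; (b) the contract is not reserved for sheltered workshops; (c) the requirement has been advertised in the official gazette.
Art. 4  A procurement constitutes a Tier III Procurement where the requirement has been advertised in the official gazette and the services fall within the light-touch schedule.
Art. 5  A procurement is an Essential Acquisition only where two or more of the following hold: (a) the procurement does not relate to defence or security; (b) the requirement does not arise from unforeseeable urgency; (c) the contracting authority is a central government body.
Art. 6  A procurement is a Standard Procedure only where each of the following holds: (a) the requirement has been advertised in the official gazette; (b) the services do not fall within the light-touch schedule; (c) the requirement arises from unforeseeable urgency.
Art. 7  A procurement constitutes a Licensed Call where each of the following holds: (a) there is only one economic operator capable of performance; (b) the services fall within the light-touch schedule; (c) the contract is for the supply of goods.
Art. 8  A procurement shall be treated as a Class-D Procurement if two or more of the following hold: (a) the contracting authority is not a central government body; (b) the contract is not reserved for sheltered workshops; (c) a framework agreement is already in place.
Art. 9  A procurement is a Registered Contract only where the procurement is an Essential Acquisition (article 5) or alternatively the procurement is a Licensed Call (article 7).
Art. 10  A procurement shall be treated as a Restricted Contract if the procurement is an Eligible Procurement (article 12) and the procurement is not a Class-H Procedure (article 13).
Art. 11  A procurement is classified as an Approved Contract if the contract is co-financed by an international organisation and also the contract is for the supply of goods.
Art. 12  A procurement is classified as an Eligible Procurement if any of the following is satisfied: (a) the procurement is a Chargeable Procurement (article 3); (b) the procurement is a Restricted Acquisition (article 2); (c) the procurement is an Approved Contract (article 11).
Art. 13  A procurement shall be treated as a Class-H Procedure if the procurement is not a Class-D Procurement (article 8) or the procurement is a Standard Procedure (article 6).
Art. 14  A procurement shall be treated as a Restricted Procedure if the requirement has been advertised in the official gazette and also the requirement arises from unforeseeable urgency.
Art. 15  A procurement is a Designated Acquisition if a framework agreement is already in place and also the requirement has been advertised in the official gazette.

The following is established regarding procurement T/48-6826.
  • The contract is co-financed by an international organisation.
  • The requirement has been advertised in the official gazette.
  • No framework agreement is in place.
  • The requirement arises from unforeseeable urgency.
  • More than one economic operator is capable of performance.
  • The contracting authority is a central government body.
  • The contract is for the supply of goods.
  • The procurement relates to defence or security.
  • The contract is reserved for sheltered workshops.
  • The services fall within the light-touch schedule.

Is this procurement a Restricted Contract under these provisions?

No

Under article 3: no framework agreement is in place? yes; or the contract is not reserved for sheltered workshops? no; or the requirement has been advertised in the official gazette? yes. So the procurement is a Chargeable Procurement.
Under article 2: the contract is co-financed by an international organisation? yes; and the contract is reserved for sheltered workshops? yes; and the requirement arises from unforeseeable urgency? yes. So the procurement is a Restricted Acquisition.
Under article 11: the contract is co-financed by an international organisation? yes; and the contract is for the supply of goods? yes. So the procurement is an Approved Contract.
Under article 12: Chargeable Procurement (article 3)? yes; or Restricted Acquisition (article 2)? yes; or Approved Contract (article 11)? yes. So the procurement is an Eligible Procurement.
Under article 8: the contracting authority is not a central government body? no; the contract is not reserved for sheltered workshops? no; a framework agreement is already in place? no — 0 of 3 hold (need ≥2) → not satisfied.
Under article 6: the requirement has been advertised in the official gazette? yes; and the services do not fall within the light-touch schedule? no; and the requirement arises from unforeseeable urgency? yes. So the procurement is not a Standard Procedure.
Under article 13: not a Class-D Procurement (article 8)? yes; or Standard Procedure (article 6)? no. So the procurement is a Class-H Procedure.
Under article 10: Eligible Procurement (article 12)? yes; and not a Class-H Procedure (article 13)? no. So the procurement is not a Restricted Contract.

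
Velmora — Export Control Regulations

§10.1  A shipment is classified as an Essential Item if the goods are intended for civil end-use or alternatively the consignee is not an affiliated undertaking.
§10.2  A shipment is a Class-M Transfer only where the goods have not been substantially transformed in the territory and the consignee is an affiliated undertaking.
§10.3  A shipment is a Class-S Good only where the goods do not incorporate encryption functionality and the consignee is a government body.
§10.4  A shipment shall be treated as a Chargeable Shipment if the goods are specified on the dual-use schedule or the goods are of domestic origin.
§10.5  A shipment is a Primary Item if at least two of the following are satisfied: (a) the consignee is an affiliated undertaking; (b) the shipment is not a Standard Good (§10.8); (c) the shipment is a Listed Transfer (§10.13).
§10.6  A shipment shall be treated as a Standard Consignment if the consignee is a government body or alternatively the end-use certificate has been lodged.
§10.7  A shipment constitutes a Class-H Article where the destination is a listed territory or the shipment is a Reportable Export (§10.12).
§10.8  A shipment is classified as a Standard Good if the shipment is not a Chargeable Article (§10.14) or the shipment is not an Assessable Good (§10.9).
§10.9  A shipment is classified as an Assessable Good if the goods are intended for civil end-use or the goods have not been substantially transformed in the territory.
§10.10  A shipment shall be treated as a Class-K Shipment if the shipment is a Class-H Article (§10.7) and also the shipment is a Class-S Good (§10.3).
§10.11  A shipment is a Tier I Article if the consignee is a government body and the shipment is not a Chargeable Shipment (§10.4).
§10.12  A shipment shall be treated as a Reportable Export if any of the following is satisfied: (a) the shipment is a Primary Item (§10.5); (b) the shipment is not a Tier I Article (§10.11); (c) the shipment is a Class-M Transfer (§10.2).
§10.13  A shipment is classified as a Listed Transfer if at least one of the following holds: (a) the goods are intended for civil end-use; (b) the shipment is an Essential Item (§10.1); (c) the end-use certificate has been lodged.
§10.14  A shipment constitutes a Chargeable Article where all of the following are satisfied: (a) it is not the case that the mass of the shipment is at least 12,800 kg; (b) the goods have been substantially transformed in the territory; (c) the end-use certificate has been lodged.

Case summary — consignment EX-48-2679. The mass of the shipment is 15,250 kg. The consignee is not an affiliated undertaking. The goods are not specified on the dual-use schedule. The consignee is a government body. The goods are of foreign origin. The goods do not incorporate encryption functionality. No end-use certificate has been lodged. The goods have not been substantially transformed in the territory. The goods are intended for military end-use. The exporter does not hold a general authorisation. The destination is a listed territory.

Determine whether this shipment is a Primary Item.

Under §10.14: mass of the shipment: 15,250 kg ≥ 12,800 kg? yes, so negated condition no; and the goods have been substantially transformed in the territory? no; and the end-use certificate has been lodged? no. So the shipment is not a Chargeable Article.
Under §10.9: the goods are intended for civil end-use? no; or the goods have not been substantially transformed in the territory? yes. So the shipment is an Assessable Good.
Under §10.8: not a Chargeable Article (§10.14)? yes; or not an Assessable Good (§10.9)? no. So the shipment is a Standard Good.
Under §10.1: the goods are intended for civil end-use? no; or the consignee is not an affiliated undertaking? yes. So the shipment is an Essential Item.
Under §10.13: the goods are intended for civil end-use? no; or Essential Item (§10.1)? yes; or the end-use certificate has been lodged? no. So the shipment is a Listed Transfer.
Under §10.5: the consignee is an affiliated undertaking? no; not a Standard Good (§10.8)? no; Listed Transfer (§10.13)? yes — 1 of 3 hold (need ≥2) → not satisfied.

No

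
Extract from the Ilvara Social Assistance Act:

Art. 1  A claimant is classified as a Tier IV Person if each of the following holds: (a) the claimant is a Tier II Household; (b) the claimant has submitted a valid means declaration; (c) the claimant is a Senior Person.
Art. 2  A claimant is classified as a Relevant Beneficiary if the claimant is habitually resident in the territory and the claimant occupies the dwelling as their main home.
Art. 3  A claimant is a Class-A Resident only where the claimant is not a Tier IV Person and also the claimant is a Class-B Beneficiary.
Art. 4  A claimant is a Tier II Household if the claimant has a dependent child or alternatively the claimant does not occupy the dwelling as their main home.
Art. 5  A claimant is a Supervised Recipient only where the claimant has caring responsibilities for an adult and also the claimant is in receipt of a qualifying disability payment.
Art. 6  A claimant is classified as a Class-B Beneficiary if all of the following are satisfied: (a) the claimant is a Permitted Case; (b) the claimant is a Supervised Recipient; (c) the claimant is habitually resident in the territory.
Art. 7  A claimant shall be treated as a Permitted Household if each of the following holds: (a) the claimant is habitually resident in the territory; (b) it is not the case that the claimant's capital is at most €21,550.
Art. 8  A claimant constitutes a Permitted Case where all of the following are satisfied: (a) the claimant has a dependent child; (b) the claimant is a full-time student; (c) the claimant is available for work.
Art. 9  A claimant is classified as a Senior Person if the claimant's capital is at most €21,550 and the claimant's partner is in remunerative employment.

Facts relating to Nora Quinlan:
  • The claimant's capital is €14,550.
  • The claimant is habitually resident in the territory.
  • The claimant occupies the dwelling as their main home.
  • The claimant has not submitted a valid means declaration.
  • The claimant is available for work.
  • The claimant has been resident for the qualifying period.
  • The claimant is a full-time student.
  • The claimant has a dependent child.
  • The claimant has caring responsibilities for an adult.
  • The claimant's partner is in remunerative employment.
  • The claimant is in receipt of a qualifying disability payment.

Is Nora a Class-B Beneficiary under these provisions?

Yes

article 8 — Permitted Case: [the claimant has a dependent child? yes] AND [the claimant is a full-time student? yes] AND [the claimant is available for work? yes] → satisfied.
article 5 — Supervised Recipient: [the claimant has caring responsibilities for an adult? yes] AND [the claimant is in receipt of a qualifying disability payment? yes] → satisfied.
article 6 — Class-B Beneficiary: [Permitted Case (article 8)? yes] AND [Supervised Recipient (article 5)? yes] AND [the claimant is habitually resident in the territory? yes] → satisfied.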